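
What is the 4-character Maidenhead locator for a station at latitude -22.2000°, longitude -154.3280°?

Offset from 180°W / 90°S: lon 25.67°, lat 67.80°.
Field (20°×10°, letters A–R): lon ⌊25.67/20⌋ = 1 → B; lat ⌊67.80/10⌋ = 6 → G.
Square (2°×1°, digits 0–9): lon ⌊5.67/2⌋ = 2; lat ⌊7.80/1⌋ = 7.

BG27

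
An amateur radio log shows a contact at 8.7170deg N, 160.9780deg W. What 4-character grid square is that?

AJ98

Add 180° to longitude and 90° to latitude: 19.02, 98.72.
Field: 19.02/20 → 0 → A, 98.72/10 → 9 → J; chars AJ.
Square: 19.02/2 → 9, 8.72/1 → 8; chars 98.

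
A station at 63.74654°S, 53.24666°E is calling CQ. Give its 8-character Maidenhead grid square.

LC66og90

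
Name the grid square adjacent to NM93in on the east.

NM93jn

Longitude subsquare i = 8; +1 → 9 = j.
The latitude characters are unchanged.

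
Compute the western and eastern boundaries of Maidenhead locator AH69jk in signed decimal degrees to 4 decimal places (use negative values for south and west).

-167.2500, -167.1667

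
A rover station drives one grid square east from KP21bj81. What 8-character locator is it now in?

Longitude extended square 8; +1 → 9.
The latitude characters are unchanged.

KP21bj91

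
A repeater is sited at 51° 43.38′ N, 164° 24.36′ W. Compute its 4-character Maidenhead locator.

AO71

Add 180° to longitude and 90° to latitude: 15.59, 141.72.
Field: 15.59/20 → 0 → A, 141.72/10 → 14 → O; chars AO.
Square: 15.59/2 → 7, 1.72/1 → 1; chars 71.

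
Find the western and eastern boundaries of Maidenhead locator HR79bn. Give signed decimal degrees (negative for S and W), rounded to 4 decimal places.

Field H=7, R=17: +7·20° lon, +17·10° lat → SW at lon -40°, lat 80°.
Square 7, 9: +7·2° lon, +9·1° lat → SW at lon -26°, lat 89°.
Subsquare b=1, n=13: +1·0.0833333° lon, +13·0.0416667° lat → SW at lon -25.9167°, lat 89.5417°.
Cell spans 0.0833333° lon × 0.0416667° lat.
west -25.9167, east -25.8333.

-25.9167, -25.8333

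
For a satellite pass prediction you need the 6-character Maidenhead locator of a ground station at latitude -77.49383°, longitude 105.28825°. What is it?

OB22pm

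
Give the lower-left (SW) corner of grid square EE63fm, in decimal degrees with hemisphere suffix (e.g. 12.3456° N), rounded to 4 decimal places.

Field E=4, E=4: +4·20° lon, +4·10° lat → SW at lon -100°, lat -50°.
Square 6, 3: +6·2° lon, +3·1° lat → SW at lon -88°, lat -47°.
Subsquare f=5, m=12: +5·0.0833333° lon, +12·0.0416667° lat → SW at lon -87.5833°, lat -46.5°.
latitude 46.5000° S, longitude 87.5833° W.

46.5000° S, 87.5833° W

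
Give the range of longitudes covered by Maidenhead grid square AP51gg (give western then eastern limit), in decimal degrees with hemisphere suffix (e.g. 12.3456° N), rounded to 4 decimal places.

169.5000° W, 169.4167° W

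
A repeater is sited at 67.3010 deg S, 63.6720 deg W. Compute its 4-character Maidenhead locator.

FC82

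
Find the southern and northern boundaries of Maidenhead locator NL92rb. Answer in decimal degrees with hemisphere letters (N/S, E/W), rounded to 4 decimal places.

Field N=13, L=11: +13·20° lon, +11·10° lat → SW at lon 80°, lat 20°.
Square 9, 2: +9·2° lon, +2·1° lat → SW at lon 98°, lat 22°.
Subsquare r=17, b=1: +17·0.0833333° lon, +1·0.0416667° lat → SW at lon 99.4167°, lat 22.0417°.
Cell spans 0.0833333° lon × 0.0416667° lat.
south 22.0417° N, north 22.0833° N.

22.0417° N, 22.0833° N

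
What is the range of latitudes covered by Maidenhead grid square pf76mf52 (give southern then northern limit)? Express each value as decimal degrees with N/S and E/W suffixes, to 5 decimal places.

33.78333° S, 33.77917° S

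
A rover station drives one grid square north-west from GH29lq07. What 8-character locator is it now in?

GH29kq98

Longitude extended square 0; −1 → -1, wraps to 9, carry into subsquare.
Longitude subsquare l = 11; −1 → 10 = k.
Latitude extended square 7; +1 → 8.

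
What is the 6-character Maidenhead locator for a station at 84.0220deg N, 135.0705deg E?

PR74ma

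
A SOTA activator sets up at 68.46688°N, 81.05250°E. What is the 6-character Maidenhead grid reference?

Add 180° to longitude and 90° to latitude: 261.0525, 158.4669.
Field: 261.0525/20 → 13 → N, 158.4669/10 → 15 → P; chars NP.
Square: 1.0525/2 → 0, 8.4669/1 → 8; chars 08.
Subsquare: 1.0525/0.0833333 → 12 → m, 0.4669/0.0416667 → 11 → l; chars ml.

NP08ml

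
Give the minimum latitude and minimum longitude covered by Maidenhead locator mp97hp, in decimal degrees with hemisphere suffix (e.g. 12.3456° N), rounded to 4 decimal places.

Field M=12, P=15: +12·20° lon, +15·10° lat → SW at lon 60°, lat 60°.
Square 9, 7: +9·2° lon, +7·1° lat → SW at lon 78°, lat 67°.
Subsquare h=7, p=15: +7·0.0833333° lon, +15·0.0416667° lat → SW at lon 78.5833°, lat 67.625°.
latitude 67.6250° N, longitude 78.5833° E.

67.6250° N, 78.5833° E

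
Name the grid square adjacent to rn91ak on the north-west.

RN81xl

Longitude subsquare a = 0; −1 → -1, wraps to 23 = x, carry into square.
Longitude square 9; −1 → 8.
Latitude subsquare k = 10; +1 → 11 = l.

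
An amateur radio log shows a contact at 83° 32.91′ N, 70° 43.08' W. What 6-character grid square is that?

FR43pn

Add 180° to longitude and 90° to latitude: 109.2820, 173.5485.
Field: 109.2820/20 → 5 → F, 173.5485/10 → 17 → R; chars FR.
Square: 9.2820/2 → 4, 3.5485/1 → 3; chars 43.
Subsquare: 1.2820/0.0833333 → 15 → p, 0.5485/0.0416667 → 13 → n; chars pn.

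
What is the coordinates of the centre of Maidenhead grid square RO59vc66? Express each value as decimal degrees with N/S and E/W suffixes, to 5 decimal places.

Field R=17, O=14: +17·20° lon, +14·10° lat → SW at lon 160°, lat 50°.
Square 5, 9: +5·2° lon, +9·1° lat → SW at lon 170°, lat 59°.
Subsquare v=21, c=2: +21·0.0833333° lon, +2·0.0416667° lat → SW at lon 171.75°, lat 59.0833°.
Extended square 6, 6: +6·0.00833333° lon, +6·0.00416667° lat → SW at lon 171.8°, lat 59.1083°.
Cell spans 0.00833333° lon × 0.00416667° lat. Centre is SW corner plus half of each.
latitude 59.11042° N, longitude 171.80417° E.

59.11042° N, 171.80417° E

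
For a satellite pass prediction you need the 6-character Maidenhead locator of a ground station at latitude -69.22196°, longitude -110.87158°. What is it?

DC40ns

Offset from 180°W / 90°S: lon 69.1284°, lat 20.7780°.
Field: lon ⌊69.1284/20⌋ = 3 → D; lat ⌊20.7780/10⌋ = 2 → C.
Square: lon ⌊9.1284/2⌋ = 4; lat ⌊0.7780/1⌋ = 0.
Subsquare: lon ⌊1.1284/0.0833333⌋ = 13 → n; lat ⌊0.7780/0.0416667⌋ = 18 → s.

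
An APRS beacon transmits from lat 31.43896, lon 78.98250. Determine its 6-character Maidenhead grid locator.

MM91lk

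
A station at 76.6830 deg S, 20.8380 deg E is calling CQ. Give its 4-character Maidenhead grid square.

Shift to the Maidenhead origin (180°W, 90°S): lon 200.84, lat 13.32.
Field: lon ⌊200.84/20⌋ = 10 → K; lat ⌊13.32/10⌋ = 1 → B.
Square: lon ⌊0.84/2⌋ = 0; lat ⌊3.32/1⌋ = 3.

KB03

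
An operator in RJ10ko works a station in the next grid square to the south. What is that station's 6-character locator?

Latitude subsquare o = 14; −1 → 13 = n.
The longitude characters are unchanged.

RJ10kn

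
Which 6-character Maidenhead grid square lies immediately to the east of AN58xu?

AN68au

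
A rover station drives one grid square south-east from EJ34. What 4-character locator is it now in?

Longitude square 3; +1 → 4.
Latitude square 4; −1 → 3.

EJ43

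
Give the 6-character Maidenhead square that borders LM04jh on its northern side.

LM04ji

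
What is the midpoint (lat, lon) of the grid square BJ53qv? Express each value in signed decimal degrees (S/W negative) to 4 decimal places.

Field B=1, J=9: +1·20° lon, +9·10° lat → SW at lon -160°, lat 0°.
Square 5, 3: +5·2° lon, +3·1° lat → SW at lon -150°, lat 3°.
Subsquare q=16, v=21: +16·0.0833333° lon, +21·0.0416667° lat → SW at lon -148.667°, lat 3.875°.
Cell spans 0.0833333° lon × 0.0416667° lat. Centre is SW corner plus half of each.
latitude 3.8958, longitude -148.6250.

3.8958, -148.6250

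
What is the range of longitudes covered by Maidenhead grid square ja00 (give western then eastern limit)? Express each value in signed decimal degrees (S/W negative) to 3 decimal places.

0.000, 2.000

Field J=9, A=0: +9·20° lon, +0·10° lat → SW at lon 0°, lat -90°.
Square 0, 0: +0·2° lon, +0·1° lat → SW at lon 0°, lat -90°.
Cell spans 2° lon × 1° lat.
west 0.000, east 2.000.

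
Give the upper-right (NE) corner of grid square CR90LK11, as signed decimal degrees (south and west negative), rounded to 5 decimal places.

80.42500, -121.06667

Field C=2, R=17: +2·20° lon, +17·10° lat → SW at lon -140°, lat 80°.
Square 9, 0: +9·2° lon, +0·1° lat → SW at lon -122°, lat 80°.
Subsquare l=11, k=10: +11·0.0833333° lon, +10·0.0416667° lat → SW at lon -121.083°, lat 80.4167°.
Extended square 1, 1: +1·0.00833333° lon, +1·0.00416667° lat → SW at lon -121.075°, lat 80.4208°.
Cell spans 0.00833333° lon × 0.00416667° lat. NE corner is SW corner plus one full cell.
latitude 80.42500, longitude -121.06667.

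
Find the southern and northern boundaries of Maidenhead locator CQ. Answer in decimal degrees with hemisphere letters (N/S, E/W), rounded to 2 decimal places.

70.00° N, 80.00° N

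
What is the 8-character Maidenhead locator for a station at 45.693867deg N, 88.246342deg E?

Shift to the Maidenhead origin (180°W, 90°S): lon 268.24634, lat 135.69387.
Field (20°×10°, letters A–R): lon ⌊268.24634/20⌋ = 13 → N; lat ⌊135.69387/10⌋ = 13 → N.
Square (2°×1°, digits 0–9): lon ⌊8.24634/2⌋ = 4; lat ⌊5.69387/1⌋ = 5.
Subsquare (5′×2.5′, letters a–x): lon ⌊0.24634/0.0833333⌋ = 2 → c; lat ⌊0.69387/0.0416667⌋ = 16 → q.
Extended square (30″×15″, digits 0–9): lon ⌊0.07968/0.00833333⌋ = 9; lat ⌊0.02720/0.00416667⌋ = 6.

NN45cq96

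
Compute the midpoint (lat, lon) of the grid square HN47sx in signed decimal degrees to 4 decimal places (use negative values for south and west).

47.9792, -30.4583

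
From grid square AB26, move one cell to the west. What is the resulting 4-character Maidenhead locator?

Longitude square 2; −1 → 1.
The latitude characters are unchanged.

AB16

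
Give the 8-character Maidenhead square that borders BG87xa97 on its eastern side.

Longitude extended square 9; +1 → 10, wraps to 0, carry into subsquare.
Longitude subsquare x = 23; +1 → 24, wraps to 0 = a, carry into square.
Longitude square 8; +1 → 9.
The latitude characters are unchanged.

BG97aa07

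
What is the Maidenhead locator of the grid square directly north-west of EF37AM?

EF27xn

Longitude subsquare a = 0; −1 → -1, wraps to 23 = x, carry into square.
Longitude square 3; −1 → 2.
Latitude subsquare m = 12; +1 → 13 = n.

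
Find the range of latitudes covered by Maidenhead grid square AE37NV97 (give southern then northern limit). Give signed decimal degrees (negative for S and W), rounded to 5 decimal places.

Field A=0, E=4: +0·20° lon, +4·10° lat → SW at lon -180°, lat -50°.
Square 3, 7: +3·2° lon, +7·1° lat → SW at lon -174°, lat -43°.
Subsquare n=13, v=21: +13·0.0833333° lon, +21·0.0416667° lat → SW at lon -172.917°, lat -42.125°.
Extended square 9, 7: +9·0.00833333° lon, +7·0.00416667° lat → SW at lon -172.842°, lat -42.0958°.
Cell spans 0.00833333° lon × 0.00416667° lat.
south -42.09583, north -42.09167.

-42.09583, -42.09167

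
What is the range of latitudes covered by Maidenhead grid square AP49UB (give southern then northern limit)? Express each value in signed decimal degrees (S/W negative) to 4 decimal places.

69.0417, 69.0833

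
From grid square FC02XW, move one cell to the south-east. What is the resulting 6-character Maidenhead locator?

Longitude subsquare x = 23; +1 → 24, wraps to 0 = a, carry into square.
Longitude square 0; +1 → 1.
Latitude subsquare w = 22; −1 → 21 = v.

FC12av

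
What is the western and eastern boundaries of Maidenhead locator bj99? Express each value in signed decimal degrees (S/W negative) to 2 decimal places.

Field B=1, J=9: +1·20° lon, +9·10° lat → SW at lon -160°, lat 0°.
Square 9, 9: +9·2° lon, +9·1° lat → SW at lon -142°, lat 9°.
Cell spans 2° lon × 1° lat.
west -142.00, east -140.00.

-142.00, -140.00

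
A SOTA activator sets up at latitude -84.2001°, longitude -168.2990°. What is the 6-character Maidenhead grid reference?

AA55ut

Add 180° to longitude and 90° to latitude: 11.7010, 5.7999.
Field (20°×10°, letters A–R): lon ⌊11.7010/20⌋ = 0 → A; lat ⌊5.7999/10⌋ = 0 → A.
Square (2°×1°, digits 0–9): lon ⌊11.7010/2⌋ = 5; lat ⌊5.7999/1⌋ = 5.
Subsquare (5′×2.5′, letters a–x): lon ⌊1.7010/0.0833333⌋ = 20 → u; lat ⌊0.7999/0.0416667⌋ = 19 → t.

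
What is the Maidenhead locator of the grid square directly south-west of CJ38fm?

CJ38el

Longitude subsquare f = 5; −1 → 4 = e.
Latitude subsquare m = 12; −1 → 11 = l.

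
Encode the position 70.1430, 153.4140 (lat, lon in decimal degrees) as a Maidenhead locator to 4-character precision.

Offset from 180°W / 90°S: lon 333.41°, lat 160.14°.
Field: lon ⌊333.41/20⌋ = 16 → Q; lat ⌊160.14/10⌋ = 16 → Q.
Square: lon ⌊13.41/2⌋ = 6; lat ⌊0.14/1⌋ = 0.

QQ60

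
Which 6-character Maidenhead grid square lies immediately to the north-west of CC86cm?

CC86bn

Longitude subsquare c = 2; −1 → 1 = b.
Latitude subsquare m = 12; +1 → 13 = n.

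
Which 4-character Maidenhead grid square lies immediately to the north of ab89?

Latitude square 9; +1 → 10, wraps to 0, carry into field.
Latitude field B = 1; +1 → 2 = C.
The longitude characters are unchanged.

AC80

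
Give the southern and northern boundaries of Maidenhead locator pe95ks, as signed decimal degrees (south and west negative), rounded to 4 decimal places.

Field P=15, E=4: +15·20° lon, +4·10° lat → SW at lon 120°, lat -50°.
Square 9, 5: +9·2° lon, +5·1° lat → SW at lon 138°, lat -45°.
Subsquare k=10, s=18: +10·0.0833333° lon, +18·0.0416667° lat → SW at lon 138.833°, lat -44.25°.
Cell spans 0.0833333° lon × 0.0416667° lat.
south -44.2500, north -44.2083.

-44.2500, -44.2083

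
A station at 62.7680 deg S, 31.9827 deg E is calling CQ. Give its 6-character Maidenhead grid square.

KC57xf

Shift to the Maidenhead origin (180°W, 90°S): lon 211.9827, lat 27.2320.
Field: lon ⌊211.9827/20⌋ = 10 → K; lat ⌊27.2320/10⌋ = 2 → C.
Square: lon ⌊11.9827/2⌋ = 5; lat ⌊7.2320/1⌋ = 7.
Subsquare: lon ⌊1.9827/0.0833333⌋ = 23 → x; lat ⌊0.2320/0.0416667⌋ = 5 → f.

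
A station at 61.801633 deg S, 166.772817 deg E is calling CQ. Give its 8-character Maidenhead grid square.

Add 180° to longitude and 90° to latitude: 346.77282, 28.19837.
Field: 346.77282/20 → 17 → R, 28.19837/10 → 2 → C; chars RC.
Square: 6.77282/2 → 3, 8.19837/1 → 8; chars 38.
Subsquare: 0.77282/0.0833333 → 9 → j, 0.19837/0.0416667 → 4 → e; chars je.
Extended square: 0.02282/0.00833333 → 2, 0.03170/0.00416667 → 7; chars 27.

RC38je27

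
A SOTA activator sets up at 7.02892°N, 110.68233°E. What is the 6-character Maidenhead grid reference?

OJ57ia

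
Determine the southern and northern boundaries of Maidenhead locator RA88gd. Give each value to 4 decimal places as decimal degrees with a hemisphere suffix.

81.8750° S, 81.8333° S

Field R=17, A=0: +17·20° lon, +0·10° lat → SW at lon 160°, lat -90°.
Square 8, 8: +8·2° lon, +8·1° lat → SW at lon 176°, lat -82°.
Subsquare g=6, d=3: +6·0.0833333° lon, +3·0.0416667° lat → SW at lon 176.5°, lat -81.875°.
Cell spans 0.0833333° lon × 0.0416667° lat.
south 81.8750° S, north 81.8333° S.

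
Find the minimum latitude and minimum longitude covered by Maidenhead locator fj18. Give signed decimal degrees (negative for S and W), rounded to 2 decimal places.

Field F=5, J=9: +5·20° lon, +9·10° lat → SW at lon -80°, lat 0°.
Square 1, 8: +1·2° lon, +8·1° lat → SW at lon -78°, lat 8°.
latitude 8.00, longitude -78.00.

8.00, -78.00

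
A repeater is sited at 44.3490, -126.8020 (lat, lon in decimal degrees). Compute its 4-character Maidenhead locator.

Shift to the Maidenhead origin (180°W, 90°S): lon 53.20, lat 134.35.
Field: lon ⌊53.20/20⌋ = 2 → C; lat ⌊134.35/10⌋ = 13 → N.
Square: lon ⌊13.20/2⌋ = 6; lat ⌊4.35/1⌋ = 4.

CN64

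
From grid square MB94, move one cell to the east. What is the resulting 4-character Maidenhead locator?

NB04

Longitude square 9; +1 → 10, wraps to 0, carry into field.
Longitude field M = 12; +1 → 13 = N.
The latitude characters are unchanged.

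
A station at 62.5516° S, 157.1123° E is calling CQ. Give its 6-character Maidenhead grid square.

Add 180° to longitude and 90° to latitude: 337.1123, 27.4484.
Field (20°×10°, letters A–R): lon ⌊337.1123/20⌋ = 16 → Q; lat ⌊27.4484/10⌋ = 2 → C.
Square (2°×1°, digits 0–9): lon ⌊17.1123/2⌋ = 8; lat ⌊7.4484/1⌋ = 7.
Subsquare (5′×2.5′, letters a–x): lon ⌊1.1123/0.0833333⌋ = 13 → n; lat ⌊0.4484/0.0416667⌋ = 10 → k.

QC87nk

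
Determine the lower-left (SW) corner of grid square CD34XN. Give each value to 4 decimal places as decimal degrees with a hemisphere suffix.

55.4583° S, 132.0833° W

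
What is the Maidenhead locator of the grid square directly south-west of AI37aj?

AI27xi

Longitude subsquare a = 0; −1 → -1, wraps to 23 = x, carry into square.
Longitude square 3; −1 → 2.
Latitude subsquare j = 9; −1 → 8 = i.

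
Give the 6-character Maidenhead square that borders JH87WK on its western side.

Longitude subsquare w = 22; −1 → 21 = v.
The latitude characters are unchanged.

JH87vk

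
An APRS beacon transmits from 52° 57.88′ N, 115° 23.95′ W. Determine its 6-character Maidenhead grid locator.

DO22hx

Shift to the Maidenhead origin (180°W, 90°S): lon 64.6008, lat 142.9647.
Field: lon ⌊64.6008/20⌋ = 3 → D; lat ⌊142.9647/10⌋ = 14 → O.
Square: lon ⌊4.6008/2⌋ = 2; lat ⌊2.9647/1⌋ = 2.
Subsquare: lon ⌊0.6008/0.0833333⌋ = 7 → h; lat ⌊0.9647/0.0416667⌋ = 23 → x.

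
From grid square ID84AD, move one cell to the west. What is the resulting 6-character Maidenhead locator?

ID74xd

Longitude subsquare a = 0; −1 → -1, wraps to 23 = x, carry into square.
Longitude square 8; −1 → 7.
The latitude characters are unchanged.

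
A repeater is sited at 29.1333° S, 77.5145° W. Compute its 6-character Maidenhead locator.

Offset from 180°W / 90°S: lon 102.4855°, lat 60.8667°.
Field: 102.4855/20 → 5 → F, 60.8667/10 → 6 → G; chars FG.
Square: 2.4855/2 → 1, 0.8667/1 → 0; chars 10.
Subsquare: 0.4855/0.0833333 → 5 → f, 0.8667/0.0416667 → 20 → u; chars fu.

FG10fu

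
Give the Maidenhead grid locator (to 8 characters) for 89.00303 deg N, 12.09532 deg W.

Add 180° to longitude and 90° to latitude: 167.90468, 179.00303.
Field: lon ⌊167.90468/20⌋ = 8 → I; lat ⌊179.00303/10⌋ = 17 → R.
Square: lon ⌊7.90468/2⌋ = 3; lat ⌊9.00303/1⌋ = 9.
Subsquare: lon ⌊1.90468/0.0833333⌋ = 22 → w; lat ⌊0.00303/0.0416667⌋ = 0 → a.
Extended square: lon ⌊0.07135/0.00833333⌋ = 8; lat ⌊0.00303/0.00416667⌋ = 0.

IR39wa80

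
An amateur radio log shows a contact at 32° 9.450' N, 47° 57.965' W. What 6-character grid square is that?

GM62ad

Offset from 180°W / 90°S: lon 132.0339°, lat 122.1575°.
Field: lon ⌊132.0339/20⌋ = 6 → G; lat ⌊122.1575/10⌋ = 12 → M.
Square: lon ⌊12.0339/2⌋ = 6; lat ⌊2.1575/1⌋ = 2.
Subsquare: lon ⌊0.0339/0.0833333⌋ = 0 → a; lat ⌊0.1575/0.0416667⌋ = 3 → d.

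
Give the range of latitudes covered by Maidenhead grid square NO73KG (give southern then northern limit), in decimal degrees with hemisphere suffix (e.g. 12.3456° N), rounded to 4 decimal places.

53.2500° N, 53.2917° N

Field N=13, O=14: +13·20° lon, +14·10° lat → SW at lon 80°, lat 50°.
Square 7, 3: +7·2° lon, +3·1° lat → SW at lon 94°, lat 53°.
Subsquare k=10, g=6: +10·0.0833333° lon, +6·0.0416667° lat → SW at lon 94.8333°, lat 53.25°.
Cell spans 0.0833333° lon × 0.0416667° lat.
south 53.2500° N, north 53.2917° N.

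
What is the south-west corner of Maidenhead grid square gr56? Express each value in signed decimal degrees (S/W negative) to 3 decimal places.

Field G=6, R=17: +6·20° lon, +17·10° lat → SW at lon -60°, lat 80°.
Square 5, 6: +5·2° lon, +6·1° lat → SW at lon -50°, lat 86°.
latitude 86.000, longitude -50.000.

86.000, -50.000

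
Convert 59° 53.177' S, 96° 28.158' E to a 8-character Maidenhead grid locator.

ND80fc67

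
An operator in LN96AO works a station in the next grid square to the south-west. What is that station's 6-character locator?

LN86xn

Longitude subsquare a = 0; −1 → -1, wraps to 23 = x, carry into square.
Longitude square 9; −1 → 8.
Latitude subsquare o = 14; −1 → 13 = n.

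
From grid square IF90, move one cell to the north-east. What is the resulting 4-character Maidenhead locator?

Longitude square 9; +1 → 10, wraps to 0, carry into field.
Longitude field I = 8; +1 → 9 = J.
Latitude square 0; +1 → 1.

JF01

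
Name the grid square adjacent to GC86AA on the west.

GC76xa

Longitude subsquare a = 0; −1 → -1, wraps to 23 = x, carry into square.
Longitude square 8; −1 → 7.
The latitude characters are unchanged.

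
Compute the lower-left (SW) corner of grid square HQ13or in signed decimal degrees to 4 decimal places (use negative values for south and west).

Field H=7, Q=16: +7·20° lon, +16·10° lat → SW at lon -40°, lat 70°.
Square 1, 3: +1·2° lon, +3·1° lat → SW at lon -38°, lat 73°.
Subsquare o=14, r=17: +14·0.0833333° lon, +17·0.0416667° lat → SW at lon -36.8333°, lat 73.7083°.
latitude 73.7083, longitude -36.8333.

73.7083, -36.8333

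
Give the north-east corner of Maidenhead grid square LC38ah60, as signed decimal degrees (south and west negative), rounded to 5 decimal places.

Field L=11, C=2: +11·20° lon, +2·10° lat → SW at lon 40°, lat -70°.
Square 3, 8: +3·2° lon, +8·1° lat → SW at lon 46°, lat -62°.
Subsquare a=0, h=7: +0·0.0833333° lon, +7·0.0416667° lat → SW at lon 46°, lat -61.7083°.
Extended square 6, 0: +6·0.00833333° lon, +0·0.00416667° lat → SW at lon 46.05°, lat -61.7083°.
Cell spans 0.00833333° lon × 0.00416667° lat. NE corner is SW corner plus one full cell.
latitude -61.70417, longitude 46.05833.

-61.70417, 46.05833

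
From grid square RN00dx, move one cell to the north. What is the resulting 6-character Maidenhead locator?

RN01da

Latitude subsquare x = 23; +1 → 24, wraps to 0 = a, carry into square.
Latitude square 0; +1 → 1.
The longitude characters are unchanged.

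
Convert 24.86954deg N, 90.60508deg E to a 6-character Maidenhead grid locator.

NL54hu

Offset from 180°W / 90°S: lon 270.6051°, lat 114.8695°.
Field (20°×10°, letters A–R): 270.6051/20 → 13 → N, 114.8695/10 → 11 → L; chars NL.
Square (2°×1°, digits 0–9): 10.6051/2 → 5, 4.8695/1 → 4; chars 54.
Subsquare (5′×2.5′, letters a–x): 0.6051/0.0833333 → 7 → h, 0.8695/0.0416667 → 20 → u; chars hu.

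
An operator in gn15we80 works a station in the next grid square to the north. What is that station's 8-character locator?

Latitude extended square 0; +1 → 1.
The longitude characters are unchanged.

GN15we81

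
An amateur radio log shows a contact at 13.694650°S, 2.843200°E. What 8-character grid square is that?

JH16kh13

Offset from 180°W / 90°S: lon 182.84320°, lat 76.30535°.
Field (20°×10°, letters A–R): lon ⌊182.84320/20⌋ = 9 → J; lat ⌊76.30535/10⌋ = 7 → H.
Square (2°×1°, digits 0–9): lon ⌊2.84320/2⌋ = 1; lat ⌊6.30535/1⌋ = 6.
Subsquare (5′×2.5′, letters a–x): lon ⌊0.84320/0.0833333⌋ = 10 → k; lat ⌊0.30535/0.0416667⌋ = 7 → h.
Extended square (30″×15″, digits 0–9): lon ⌊0.00987/0.00833333⌋ = 1; lat ⌊0.01368/0.00416667⌋ = 3.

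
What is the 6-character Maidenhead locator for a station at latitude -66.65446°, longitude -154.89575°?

BC23ni

Shift to the Maidenhead origin (180°W, 90°S): lon 25.1043, lat 23.3455.
Field: lon ⌊25.1043/20⌋ = 1 → B; lat ⌊23.3455/10⌋ = 2 → C.
Square: lon ⌊5.1043/2⌋ = 2; lat ⌊3.3455/1⌋ = 3.
Subsquare: lon ⌊1.1043/0.0833333⌋ = 13 → n; lat ⌊0.3455/0.0416667⌋ = 8 → i.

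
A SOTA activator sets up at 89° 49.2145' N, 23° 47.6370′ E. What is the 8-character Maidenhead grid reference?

Offset from 180°W / 90°S: lon 203.79395°, lat 179.82024°.
Field (20°×10°, letters A–R): lon ⌊203.79395/20⌋ = 10 → K; lat ⌊179.82024/10⌋ = 17 → R.
Square (2°×1°, digits 0–9): lon ⌊3.79395/2⌋ = 1; lat ⌊9.82024/1⌋ = 9.
Subsquare (5′×2.5′, letters a–x): lon ⌊1.79395/0.0833333⌋ = 21 → v; lat ⌊0.82024/0.0416667⌋ = 19 → t.
Extended square (30″×15″, digits 0–9): lon ⌊0.04395/0.00833333⌋ = 5; lat ⌊0.02858/0.00416667⌋ = 6.

KR19vt56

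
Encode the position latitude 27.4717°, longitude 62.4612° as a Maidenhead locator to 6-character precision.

Shift to the Maidenhead origin (180°W, 90°S): lon 242.4612, lat 117.4717.
Field: 242.4612/20 → 12 → M, 117.4717/10 → 11 → L; chars ML.
Square: 2.4612/2 → 1, 7.4717/1 → 7; chars 17.
Subsquare: 0.4612/0.0833333 → 5 → f, 0.4717/0.0416667 → 11 → l; chars fl.

ML17fl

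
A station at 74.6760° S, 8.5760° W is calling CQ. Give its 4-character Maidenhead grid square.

Offset from 180°W / 90°S: lon 171.42°, lat 15.32°.
Field: lon ⌊171.42/20⌋ = 8 → I; lat ⌊15.32/10⌋ = 1 → B.
Square: lon ⌊11.42/2⌋ = 5; lat ⌊5.32/1⌋ = 5.

IB55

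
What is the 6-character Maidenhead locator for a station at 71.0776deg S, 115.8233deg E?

Offset from 180°W / 90°S: lon 295.8233°, lat 18.9224°.
Field: 295.8233/20 → 14 → O, 18.9224/10 → 1 → B; chars OB.
Square: 15.8233/2 → 7, 8.9224/1 → 8; chars 78.
Subsquare: 1.8233/0.0833333 → 21 → v, 0.9224/0.0416667 → 22 → w; chars vw.

OB78vw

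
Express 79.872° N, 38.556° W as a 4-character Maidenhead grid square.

HQ09

Add 180° to longitude and 90° to latitude: 141.44, 169.87.
Field: 141.44/20 → 7 → H, 169.87/10 → 16 → Q; chars HQ.
Square: 1.44/2 → 0, 9.87/1 → 9; chars 09.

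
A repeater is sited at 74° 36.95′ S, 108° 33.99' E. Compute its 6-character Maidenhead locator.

OB45gj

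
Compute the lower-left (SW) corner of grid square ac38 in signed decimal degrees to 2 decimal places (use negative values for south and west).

-62.00, -174.00

Field A=0, C=2: +0·20° lon, +2·10° lat → SW at lon -180°, lat -70°.
Square 3, 8: +3·2° lon, +8·1° lat → SW at lon -174°, lat -62°.
latitude -62.00, longitude -174.00.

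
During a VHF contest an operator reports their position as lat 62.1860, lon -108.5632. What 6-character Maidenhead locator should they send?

Shift to the Maidenhead origin (180°W, 90°S): lon 71.4368, lat 152.1860.
Field: 71.4368/20 → 3 → D, 152.1860/10 → 15 → P; chars DP.
Square: 11.4368/2 → 5, 2.1860/1 → 2; chars 52.
Subsquare: 1.4368/0.0833333 → 17 → r, 0.1860/0.0416667 → 4 → e; chars re.

DP52re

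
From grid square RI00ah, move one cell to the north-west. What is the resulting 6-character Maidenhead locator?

Longitude subsquare a = 0; −1 → -1, wraps to 23 = x, carry into square.
Longitude square 0; −1 → -1, wraps to 9, carry into field.
Longitude field R = 17; −1 → 16 = Q.
Latitude subsquare h = 7; +1 → 8 = i.

QI90xi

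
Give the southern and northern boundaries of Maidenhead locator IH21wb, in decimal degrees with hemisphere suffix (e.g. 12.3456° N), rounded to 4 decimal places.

18.9583° S, 18.9167° S

Field I=8, H=7: +8·20° lon, +7·10° lat → SW at lon -20°, lat -20°.
Square 2, 1: +2·2° lon, +1·1° lat → SW at lon -16°, lat -19°.
Subsquare w=22, b=1: +22·0.0833333° lon, +1·0.0416667° lat → SW at lon -14.1667°, lat -18.9583°.
Cell spans 0.0833333° lon × 0.0416667° lat.
south 18.9583° S, north 18.9167° S.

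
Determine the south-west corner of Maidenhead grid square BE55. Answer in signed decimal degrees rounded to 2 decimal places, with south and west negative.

-45.00, -150.00

Field B=1, E=4: +1·20° lon, +4·10° lat → SW at lon -160°, lat -50°.
Square 5, 5: +5·2° lon, +5·1° lat → SW at lon -150°, lat -45°.
latitude -45.00, longitude -150.00.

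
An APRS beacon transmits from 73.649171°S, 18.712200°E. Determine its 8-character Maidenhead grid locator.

JB96ii54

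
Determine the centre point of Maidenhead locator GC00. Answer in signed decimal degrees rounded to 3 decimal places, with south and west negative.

Field G=6, C=2: +6·20° lon, +2·10° lat → SW at lon -60°, lat -70°.
Square 0, 0: +0·2° lon, +0·1° lat → SW at lon -60°, lat -70°.
Cell spans 2° lon × 1° lat. Centre is SW corner plus half of each.
latitude -69.500, longitude -59.000.

-69.500, -59.000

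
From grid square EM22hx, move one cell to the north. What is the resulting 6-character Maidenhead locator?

EM23ha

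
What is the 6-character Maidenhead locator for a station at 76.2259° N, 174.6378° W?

Offset from 180°W / 90°S: lon 5.3622°, lat 166.2259°.
Field: 5.3622/20 → 0 → A, 166.2259/10 → 16 → Q; chars AQ.
Square: 5.3622/2 → 2, 6.2259/1 → 6; chars 26.
Subsquare: 1.3622/0.0833333 → 16 → q, 0.2259/0.0416667 → 5 → f; chars qf.

AQ26qf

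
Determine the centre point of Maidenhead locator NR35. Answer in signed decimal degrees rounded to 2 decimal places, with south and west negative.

Field N=13, R=17: +13·20° lon, +17·10° lat → SW at lon 80°, lat 80°.
Square 3, 5: +3·2° lon, +5·1° lat → SW at lon 86°, lat 85°.
Cell spans 2° lon × 1° lat. Centre is SW corner plus half of each.
latitude 85.50, longitude 87.00.

85.50, 87.00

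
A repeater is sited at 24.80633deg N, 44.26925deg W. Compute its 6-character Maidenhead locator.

GL74ut

Add 180° to longitude and 90° to latitude: 135.7308, 114.8063.
Field: 135.7308/20 → 6 → G, 114.8063/10 → 11 → L; chars GL.
Square: 15.7308/2 → 7, 4.8063/1 → 4; chars 74.
Subsquare: 1.7308/0.0833333 → 20 → u, 0.8063/0.0416667 → 19 → t; chars ut.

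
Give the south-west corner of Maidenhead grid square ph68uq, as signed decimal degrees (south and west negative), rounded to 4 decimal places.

-11.3333, 133.6667

Field P=15, H=7: +15·20° lon, +7·10° lat → SW at lon 120°, lat -20°.
Square 6, 8: +6·2° lon, +8·1° lat → SW at lon 132°, lat -12°.
Subsquare u=20, q=16: +20·0.0833333° lon, +16·0.0416667° lat → SW at lon 133.667°, lat -11.3333°.
latitude -11.3333, longitude 133.6667.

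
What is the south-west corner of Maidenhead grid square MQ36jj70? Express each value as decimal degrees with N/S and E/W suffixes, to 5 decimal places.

76.37500° N, 66.80833° E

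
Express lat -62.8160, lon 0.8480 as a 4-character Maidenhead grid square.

Offset from 180°W / 90°S: lon 180.85°, lat 27.18°.
Field (20°×10°, letters A–R): lon ⌊180.85/20⌋ = 9 → J; lat ⌊27.18/10⌋ = 2 → C.
Square (2°×1°, digits 0–9): lon ⌊0.85/2⌋ = 0; lat ⌊7.18/1⌋ = 7.

JC07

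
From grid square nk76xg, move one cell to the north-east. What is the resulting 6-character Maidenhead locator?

NK86ah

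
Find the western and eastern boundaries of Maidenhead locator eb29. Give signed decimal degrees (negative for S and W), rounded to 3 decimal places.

Field E=4, B=1: +4·20° lon, +1·10° lat → SW at lon -100°, lat -80°.
Square 2, 9: +2·2° lon, +9·1° lat → SW at lon -96°, lat -71°.
Cell spans 2° lon × 1° lat.
west -96.000, east -94.000.

-96.000, -94.000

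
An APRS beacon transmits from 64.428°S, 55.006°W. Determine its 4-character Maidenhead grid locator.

Shift to the Maidenhead origin (180°W, 90°S): lon 124.99, lat 25.57.
Field: 124.99/20 → 6 → G, 25.57/10 → 2 → C; chars GC.
Square: 4.99/2 → 2, 5.57/1 → 5; chars 25.

GC25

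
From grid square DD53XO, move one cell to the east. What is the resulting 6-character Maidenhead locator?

Longitude subsquare x = 23; +1 → 24, wraps to 0 = a, carry into square.
Longitude square 5; +1 → 6.
The latitude characters are unchanged.

DD63ao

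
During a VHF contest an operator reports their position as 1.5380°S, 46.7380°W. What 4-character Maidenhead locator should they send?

Offset from 180°W / 90°S: lon 133.26°, lat 88.46°.
Field: lon ⌊133.26/20⌋ = 6 → G; lat ⌊88.46/10⌋ = 8 → I.
Square: lon ⌊13.26/2⌋ = 6; lat ⌊8.46/1⌋ = 8.

GI68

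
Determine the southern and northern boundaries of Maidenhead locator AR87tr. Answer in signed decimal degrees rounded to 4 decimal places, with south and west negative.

Field A=0, R=17: +0·20° lon, +17·10° lat → SW at lon -180°, lat 80°.
Square 8, 7: +8·2° lon, +7·1° lat → SW at lon -164°, lat 87°.
Subsquare t=19, r=17: +19·0.0833333° lon, +17·0.0416667° lat → SW at lon -162.417°, lat 87.7083°.
Cell spans 0.0833333° lon × 0.0416667° lat.
south 87.7083, north 87.7500.

87.7083, 87.7500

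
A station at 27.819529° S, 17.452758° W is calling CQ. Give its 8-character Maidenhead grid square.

IG12ge53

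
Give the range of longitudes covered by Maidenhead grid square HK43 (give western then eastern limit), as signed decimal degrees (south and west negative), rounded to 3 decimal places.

-32.000, -30.000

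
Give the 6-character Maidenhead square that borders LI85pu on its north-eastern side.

LI85qv

Longitude subsquare p = 15; +1 → 16 = q.
Latitude subsquare u = 20; +1 → 21 = v.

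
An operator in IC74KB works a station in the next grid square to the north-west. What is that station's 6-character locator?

IC74jc

Longitude subsquare k = 10; −1 → 9 = j.
Latitude subsquare b = 1; +1 → 2 = c.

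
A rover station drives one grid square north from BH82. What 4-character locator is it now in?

Latitude square 2; +1 → 3.
The longitude characters are unchanged.

BH83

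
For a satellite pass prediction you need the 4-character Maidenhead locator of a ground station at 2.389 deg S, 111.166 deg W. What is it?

DI47

Add 180° to longitude and 90° to latitude: 68.83, 87.61.
Field: lon ⌊68.83/20⌋ = 3 → D; lat ⌊87.61/10⌋ = 8 → I.
Square: lon ⌊8.83/2⌋ = 4; lat ⌊7.61/1⌋ = 7.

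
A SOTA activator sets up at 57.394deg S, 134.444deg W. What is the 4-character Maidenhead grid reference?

CD22

Offset from 180°W / 90°S: lon 45.56°, lat 32.61°.
Field: 45.56/20 → 2 → C, 32.61/10 → 3 → D; chars CD.
Square: 5.56/2 → 2, 2.61/1 → 2; chars 22.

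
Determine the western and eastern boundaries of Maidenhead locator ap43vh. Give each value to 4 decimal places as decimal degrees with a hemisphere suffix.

Field A=0, P=15: +0·20° lon, +15·10° lat → SW at lon -180°, lat 60°.
Square 4, 3: +4·2° lon, +3·1° lat → SW at lon -172°, lat 63°.
Subsquare v=21, h=7: +21·0.0833333° lon, +7·0.0416667° lat → SW at lon -170.25°, lat 63.2917°.
Cell spans 0.0833333° lon × 0.0416667° lat.
west 170.2500° W, east 170.1667° W.

170.2500° W, 170.1667° W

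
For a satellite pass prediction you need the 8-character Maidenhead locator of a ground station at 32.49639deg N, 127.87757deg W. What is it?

Shift to the Maidenhead origin (180°W, 90°S): lon 52.12243, lat 122.49639.
Field (20°×10°, letters A–R): 52.12243/20 → 2 → C, 122.49639/10 → 12 → M; chars CM.
Square (2°×1°, digits 0–9): 12.12243/2 → 6, 2.49639/1 → 2; chars 62.
Subsquare (5′×2.5′, letters a–x): 0.12243/0.0833333 → 1 → b, 0.49639/0.0416667 → 11 → l; chars bl.
Extended square (30″×15″, digits 0–9): 0.03910/0.00833333 → 4, 0.03806/0.00416667 → 9; chars 49.

CM62bl49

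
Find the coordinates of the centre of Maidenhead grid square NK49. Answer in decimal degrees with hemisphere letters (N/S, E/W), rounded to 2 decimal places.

19.50° N, 89.00° E

Field N=13, K=10: +13·20° lon, +10·10° lat → SW at lon 80°, lat 10°.
Square 4, 9: +4·2° lon, +9·1° lat → SW at lon 88°, lat 19°.
Cell spans 2° lon × 1° lat. Centre is SW corner plus half of each.
latitude 19.50° N, longitude 89.00° E.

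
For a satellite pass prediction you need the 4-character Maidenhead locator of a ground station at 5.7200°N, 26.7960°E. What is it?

Add 180° to longitude and 90° to latitude: 206.80, 95.72.
Field: 206.80/20 → 10 → K, 95.72/10 → 9 → J; chars KJ.
Square: 6.80/2 → 3, 5.72/1 → 5; chars 35.

KJ35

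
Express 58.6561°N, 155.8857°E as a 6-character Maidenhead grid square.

QO78wp

Add 180° to longitude and 90° to latitude: 335.8857, 148.6561.
Field (20°×10°, letters A–R): lon ⌊335.8857/20⌋ = 16 → Q; lat ⌊148.6561/10⌋ = 14 → O.
Square (2°×1°, digits 0–9): lon ⌊15.8857/2⌋ = 7; lat ⌊8.6561/1⌋ = 8.
Subsquare (5′×2.5′, letters a–x): lon ⌊1.8857/0.0833333⌋ = 22 → w; lat ⌊0.6561/0.0416667⌋ = 15 → p.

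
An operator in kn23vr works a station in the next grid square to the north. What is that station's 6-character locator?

Latitude subsquare r = 17; +1 → 18 = s.
The longitude characters are unchanged.

KN23vs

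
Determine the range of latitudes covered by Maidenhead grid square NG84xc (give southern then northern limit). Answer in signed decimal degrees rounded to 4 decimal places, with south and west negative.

-25.9167, -25.8750

Field N=13, G=6: +13·20° lon, +6·10° lat → SW at lon 80°, lat -30°.
Square 8, 4: +8·2° lon, +4·1° lat → SW at lon 96°, lat -26°.
Subsquare x=23, c=2: +23·0.0833333° lon, +2·0.0416667° lat → SW at lon 97.9167°, lat -25.9167°.
Cell spans 0.0833333° lon × 0.0416667° lat.
south -25.9167, north -25.8750.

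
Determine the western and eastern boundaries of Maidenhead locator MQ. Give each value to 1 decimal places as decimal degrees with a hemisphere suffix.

60.0° E, 80.0° E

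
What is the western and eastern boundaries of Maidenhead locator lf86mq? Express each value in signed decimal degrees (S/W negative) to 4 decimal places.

Field L=11, F=5: +11·20° lon, +5·10° lat → SW at lon 40°, lat -40°.
Square 8, 6: +8·2° lon, +6·1° lat → SW at lon 56°, lat -34°.
Subsquare m=12, q=16: +12·0.0833333° lon, +16·0.0416667° lat → SW at lon 57°, lat -33.3333°.
Cell spans 0.0833333° lon × 0.0416667° lat.
west 57.0000, east 57.0833.

57.0000, 57.0833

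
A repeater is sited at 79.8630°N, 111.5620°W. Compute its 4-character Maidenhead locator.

Shift to the Maidenhead origin (180°W, 90°S): lon 68.44, lat 169.86.
Field: lon ⌊68.44/20⌋ = 3 → D; lat ⌊169.86/10⌋ = 16 → Q.
Square: lon ⌊8.44/2⌋ = 4; lat ⌊9.86/1⌋ = 9.

DQ49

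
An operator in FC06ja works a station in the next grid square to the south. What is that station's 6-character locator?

FC05jx

Latitude subsquare a = 0; −1 → -1, wraps to 23 = x, carry into square.
Latitude square 6; −1 → 5.
The longitude characters are unchanged.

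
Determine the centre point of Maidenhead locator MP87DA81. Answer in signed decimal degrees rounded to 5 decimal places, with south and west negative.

67.00625, 76.32083

Field M=12, P=15: +12·20° lon, +15·10° lat → SW at lon 60°, lat 60°.
Square 8, 7: +8·2° lon, +7·1° lat → SW at lon 76°, lat 67°.
Subsquare d=3, a=0: +3·0.0833333° lon, +0·0.0416667° lat → SW at lon 76.25°, lat 67°.
Extended square 8, 1: +8·0.00833333° lon, +1·0.00416667° lat → SW at lon 76.3167°, lat 67.0042°.
Cell spans 0.00833333° lon × 0.00416667° lat. Centre is SW corner plus half of each.
latitude 67.00625, longitude 76.32083.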